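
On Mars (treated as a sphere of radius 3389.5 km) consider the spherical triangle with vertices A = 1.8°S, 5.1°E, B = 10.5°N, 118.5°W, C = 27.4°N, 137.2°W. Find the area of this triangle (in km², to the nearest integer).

Side lengths (central angles): a = 0.4257, b = 2.3697, c = 2.1527 rad; semiperimeter s = 2.4740.
By l'Huilier's theorem, tan(E/4) = √[tan(s/2) tan((s−a)/2) tan((s−b)/2) tan((s−c)/2)], giving spherical excess E = 0.7908 rad.
Area = E·R² = 0.7908 × (3389.5)² ≈ 9084882 km².

9084882 km²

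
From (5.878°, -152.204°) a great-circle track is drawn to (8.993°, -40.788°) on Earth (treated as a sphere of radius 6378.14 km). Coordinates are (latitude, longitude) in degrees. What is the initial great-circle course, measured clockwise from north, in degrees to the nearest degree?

Δλ = 111.416° = 1.9446 rad.
y = sin Δλ · cos φ₂ = (0.9310)(0.9877) = 0.9195
x = cos φ₁ sin φ₂ − sin φ₁ cos φ₂ cos Δλ = (0.9947)(0.1563) − (0.1024)(0.9877)(-0.3651) = 0.1924
θ = atan2(y, x) = 78.18°, so the bearing is 78°.

78°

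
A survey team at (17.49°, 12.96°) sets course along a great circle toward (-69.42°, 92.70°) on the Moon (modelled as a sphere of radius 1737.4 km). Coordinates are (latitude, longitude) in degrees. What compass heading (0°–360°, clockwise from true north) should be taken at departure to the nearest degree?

With φ₁ = 0.3053, φ₂ = -1.2116, Δλ = 1.3917 rad, the forward-azimuth formula gives
θ = atan2( sin Δλ cos φ₂ , cos φ₁ sin φ₂ − sin φ₁ cos φ₂ cos Δλ ) = atan2(0.3459, -0.9117) = 159.22°.
So the initial bearing is 159°.

159°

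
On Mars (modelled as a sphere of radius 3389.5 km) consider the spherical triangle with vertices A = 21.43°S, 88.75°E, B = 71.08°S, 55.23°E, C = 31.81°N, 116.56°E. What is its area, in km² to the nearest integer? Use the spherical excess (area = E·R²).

2278817 km²

Side lengths (central angles): a = 1.9460, b = 1.0390, c = 0.9307 rad; semiperimeter s = 1.9578.
By l'Huilier's theorem, tan(E/4) = √[tan(s/2) tan((s−a)/2) tan((s−b)/2) tan((s−c)/2)], giving spherical excess E = 0.1984 rad.
Area = E·R² = 0.1984 × (3389.5)² ≈ 2278817 km².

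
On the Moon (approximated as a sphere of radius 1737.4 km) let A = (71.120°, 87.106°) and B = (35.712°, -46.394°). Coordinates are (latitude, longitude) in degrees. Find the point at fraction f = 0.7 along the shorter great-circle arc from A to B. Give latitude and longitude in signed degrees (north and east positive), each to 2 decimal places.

Central angle δ = 1.1902 rad. Interpolating on the sphere with fraction f = 0.7:
P = [sin((1−f)δ)·A + sin(fδ)·B] / sin δ = 0.3765·A + 0.7971·B in Cartesian coordinates,
giving P = (0.4525, -0.3470, 0.8215), i.e. latitude 55.23°, longitude -37.48°.

55.23°, -37.48°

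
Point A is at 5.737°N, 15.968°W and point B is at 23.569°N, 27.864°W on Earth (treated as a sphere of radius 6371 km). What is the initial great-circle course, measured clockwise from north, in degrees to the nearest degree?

Δλ = -11.896° = -0.2076 rad.
y = sin Δλ · cos φ₂ = (-0.2061)(0.9166) = -0.1889
x = cos φ₁ sin φ₂ − sin φ₁ cos φ₂ cos Δλ = (0.9950)(0.3999) − (0.1000)(0.9166)(0.9785) = 0.3082
θ = atan2(y, x) = -31.51°; adding 360° gives 328°.

328°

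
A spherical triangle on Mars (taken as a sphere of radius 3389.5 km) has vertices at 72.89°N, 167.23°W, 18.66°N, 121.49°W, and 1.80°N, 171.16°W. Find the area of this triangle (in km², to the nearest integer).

6204818 km²

Side lengths (central angles): a = 0.8983, b = 1.2415, c = 1.0468 rad; semiperimeter s = 1.5933.
By l'Huilier's theorem, tan(E/4) = √[tan(s/2) tan((s−a)/2) tan((s−b)/2) tan((s−c)/2)], giving spherical excess E = 0.5401 rad.
Area = E·R² = 0.5401 × (3389.5)² ≈ 6204818 km².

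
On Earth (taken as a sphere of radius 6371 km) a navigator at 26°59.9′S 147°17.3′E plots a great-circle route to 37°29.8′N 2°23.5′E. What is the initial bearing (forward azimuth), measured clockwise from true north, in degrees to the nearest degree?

Δλ = -144.897° = -2.5289 rad.
y = sin Δλ · cos φ₂ = (-0.5751)(0.7934) = -0.4562
x = cos φ₁ sin φ₂ − sin φ₁ cos φ₂ cos Δλ = (0.8910)(0.6087) − (-0.4540)(0.7934)(-0.8181) = 0.2477
θ = atan2(y, x) = -61.50°; adding 360° gives 298°.

298°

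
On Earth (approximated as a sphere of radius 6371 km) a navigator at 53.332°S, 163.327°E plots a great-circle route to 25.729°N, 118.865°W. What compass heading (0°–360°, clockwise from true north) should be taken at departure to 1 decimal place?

64.9°

With φ₁ = -0.9308, φ₂ = 0.4491, Δλ = 1.3580 rad, the forward-azimuth formula gives
θ = atan2( sin Δλ cos φ₂ , cos φ₁ sin φ₂ − sin φ₁ cos φ₂ cos Δλ ) = atan2(0.8805, 0.4118) = 64.93°.
So the initial bearing is 64.9°.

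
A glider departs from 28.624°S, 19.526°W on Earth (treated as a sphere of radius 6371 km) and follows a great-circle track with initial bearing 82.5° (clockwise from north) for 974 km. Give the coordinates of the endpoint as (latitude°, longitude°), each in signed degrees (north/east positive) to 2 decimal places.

-27.13°, -9.76°

Angular distance δ = d/R = 974/6371 = 0.15288 rad; initial bearing θ = 1.4399 rad.
sin φ₂ = sin φ₁ cos δ + cos φ₁ sin δ cos θ = (-0.4791)(0.9883) + (0.8778)(0.1523)(0.1305) = -0.4560, so φ₂ = -27.13°.
Δλ = atan2(sin θ sin δ cos φ₁, cos δ − sin φ₁ sin φ₂) = atan2(0.1325, 0.7699) = 9.767°.
λ₂ = -19.526° + 9.767° = -9.76°.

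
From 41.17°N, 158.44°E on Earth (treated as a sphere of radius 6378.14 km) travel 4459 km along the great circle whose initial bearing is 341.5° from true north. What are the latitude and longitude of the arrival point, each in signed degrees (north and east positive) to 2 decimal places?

Angular distance δ = d/R = 4459/6378.14 = 0.69911 rad; initial bearing θ = 5.9603 rad.
sin φ₂ = sin φ₁ cos δ + cos φ₁ sin δ cos θ = (0.6583)(0.7654) + (0.7528)(0.6435)(0.9483) = 0.9633, so φ₂ = 74.42°.
Δλ = atan2(sin θ sin δ cos φ₁, cos δ − sin φ₁ sin φ₂) = atan2(-0.1537, 0.1313) = -49.495°.
λ₂ = 158.440° − 49.495° = 108.95°.

74.42°, 108.95°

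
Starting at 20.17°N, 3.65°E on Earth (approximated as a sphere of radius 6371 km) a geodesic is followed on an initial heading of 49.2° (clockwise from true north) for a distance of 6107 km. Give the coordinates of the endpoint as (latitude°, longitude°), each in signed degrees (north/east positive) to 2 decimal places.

44.44°, 63.83°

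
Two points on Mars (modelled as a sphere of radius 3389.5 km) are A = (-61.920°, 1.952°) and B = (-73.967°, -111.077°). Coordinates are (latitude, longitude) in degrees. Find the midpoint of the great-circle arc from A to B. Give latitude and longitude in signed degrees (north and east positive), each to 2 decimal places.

The central angle between A and B is δ = 0.6483 rad.
With f = 0.5, the slerp weights are sin((1−f)δ)/sin δ = 0.5275 and sin(fδ)/sin δ = 0.5275.
Weighted sum of the unit vectors: (0.5275)·(0.4704,0.0160,-0.8823) + (0.5275)·(-0.0993,-0.2577,-0.9611) = (0.1957, -0.1275, -0.9723).
Converting back: φ = atan2(z, √(x²+y²)) = -76.49°, λ = atan2(y, x) = -33.07°.

-76.49°, -33.07°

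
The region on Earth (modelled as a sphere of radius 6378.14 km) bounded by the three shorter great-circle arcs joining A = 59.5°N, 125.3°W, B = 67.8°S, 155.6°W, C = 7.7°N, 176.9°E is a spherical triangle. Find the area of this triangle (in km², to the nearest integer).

42734525 km²

Side lengths (central angles): a = 1.3612, b = 1.1773, c = 2.2552 rad; semiperimeter s = 2.3968.
By l'Huilier's theorem, tan(E/4) = √[tan(s/2) tan((s−a)/2) tan((s−b)/2) tan((s−c)/2)], giving spherical excess E = 1.0505 rad.
Area = E·R² = 1.0505 × (6378.14)² ≈ 42734525 km².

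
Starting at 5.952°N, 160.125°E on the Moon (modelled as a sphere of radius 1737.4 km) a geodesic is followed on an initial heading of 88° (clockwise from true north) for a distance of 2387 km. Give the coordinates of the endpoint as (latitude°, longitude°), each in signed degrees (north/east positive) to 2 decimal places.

3.11°, -120.90°

Angular distance δ = d/R = 2387/1737.4 = 1.37389 rad; initial bearing θ = 1.5359 rad.
sin φ₂ = sin φ₁ cos δ + cos φ₁ sin δ cos θ = (0.1037)(0.1956) + (0.9946)(0.9807)(0.0349) = 0.0543, so φ₂ = 3.11°.
Δλ = atan2(sin θ sin δ cos φ₁, cos δ − sin φ₁ sin φ₂) = atan2(0.9748, 0.1900) = 78.971°.
λ₂ = 160.125° + 78.971° = 239.10° → -120.90° after wrapping to (−180°, 180°].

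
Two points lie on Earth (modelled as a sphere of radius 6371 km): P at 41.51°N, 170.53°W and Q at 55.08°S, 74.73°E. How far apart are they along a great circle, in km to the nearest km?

15154 km

With latitudes φ₁ = 41.510°, φ₂ = -55.080° and longitude difference Δλ = -114.740°:
Haversine: a = sin²(Δφ/2) + cos φ₁ cos φ₂ sin²(Δλ/2) = 0.5574 + (0.7488)(0.5724)(0.7093) = 0.86141.
Central angle c = 2·arcsin(√a) = 2.37867 rad.
Distance = R·c = 6371 × 2.3787 ≈ 15154 km.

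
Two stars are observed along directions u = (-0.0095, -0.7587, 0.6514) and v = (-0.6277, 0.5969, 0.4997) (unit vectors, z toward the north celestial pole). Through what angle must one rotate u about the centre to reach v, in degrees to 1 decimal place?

u·v = -0.1214; |u| = 1.0000, |v| = 1.0000.
cos θ = (u·v)/(|u||v|) = -0.1214, so θ = 97.0°.

97.0°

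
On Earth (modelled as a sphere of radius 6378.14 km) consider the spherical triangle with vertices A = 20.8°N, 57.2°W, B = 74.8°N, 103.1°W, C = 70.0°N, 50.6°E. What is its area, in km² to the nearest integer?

13921579 km²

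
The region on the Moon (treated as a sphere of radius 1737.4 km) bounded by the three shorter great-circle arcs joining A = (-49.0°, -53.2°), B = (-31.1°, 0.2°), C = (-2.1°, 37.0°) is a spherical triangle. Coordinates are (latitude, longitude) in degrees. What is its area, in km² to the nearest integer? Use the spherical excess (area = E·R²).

159186 km²

Side lengths (central angles): a = 0.7896, b = 1.5454, c = 0.7601 rad; semiperimeter s = 1.5476.
By l'Huilier's theorem, tan(E/4) = √[tan(s/2) tan((s−a)/2) tan((s−b)/2) tan((s−c)/2)], giving spherical excess E = 0.0527 rad.
Area = E·R² = 0.0527 × (1737.4)² ≈ 159186 km².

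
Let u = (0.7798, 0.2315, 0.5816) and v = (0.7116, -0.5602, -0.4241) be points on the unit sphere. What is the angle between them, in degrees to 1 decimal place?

79.7°

u·v = 0.1786; |u| = 1.0000, |v| = 1.0000.
cos θ = (u·v)/(|u||v|) = 0.1786, so θ = 79.7°.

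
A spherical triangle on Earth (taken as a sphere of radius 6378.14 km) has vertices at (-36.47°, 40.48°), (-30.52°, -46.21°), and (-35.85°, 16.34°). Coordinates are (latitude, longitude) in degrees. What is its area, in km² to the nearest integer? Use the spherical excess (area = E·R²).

2762631 km²

Side lengths (central angles): a = 0.9029, b = 0.3394, c = 1.2219 rad; semiperimeter s = 1.2321.
By l'Huilier's theorem, tan(E/4) = √[tan(s/2) tan((s−a)/2) tan((s−b)/2) tan((s−c)/2)], giving spherical excess E = 0.0679 rad.
Area = E·R² = 0.0679 × (6378.14)² ≈ 2762631 km².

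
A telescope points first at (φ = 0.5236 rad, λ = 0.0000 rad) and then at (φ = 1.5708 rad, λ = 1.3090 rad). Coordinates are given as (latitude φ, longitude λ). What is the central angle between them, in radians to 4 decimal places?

With latitudes φ₁ = 30.000°, φ₂ = 90.000° and longitude difference Δλ = 75.000°:
cos c = sin φ₁ sin φ₂ + cos φ₁ cos φ₂ cos Δλ = (0.5000)(1.0000) + (0.8660)(-0.0000)(0.2588) = 0.50000,
so c = arccos(0.50000) = 1.04720 rad.
So the angular separation is 1.0472 rad.

1.0472 rad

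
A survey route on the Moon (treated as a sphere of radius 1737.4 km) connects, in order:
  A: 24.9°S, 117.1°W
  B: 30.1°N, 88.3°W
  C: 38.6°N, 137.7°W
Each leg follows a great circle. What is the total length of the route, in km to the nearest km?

3114 km

Leg A→B: central angle 1.0741 rad, distance 1866.2 km.
Leg B→C: central angle 0.7184 rad, distance 1248.1 km.
Total: 1866.2 + 1248.1 ≈ 3114 km.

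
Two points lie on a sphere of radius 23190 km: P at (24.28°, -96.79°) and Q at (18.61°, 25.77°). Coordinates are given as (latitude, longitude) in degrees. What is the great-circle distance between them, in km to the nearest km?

In radians: φ₁ = 0.4238, φ₂ = 0.3248, Δλ = 122.560° = 2.1391 rad.
Haversine: a = sin²(Δφ/2) + cos φ₁ cos φ₂ sin²(Δλ/2) = 0.0024 + (0.9115)(0.9477)(0.7691) = 0.66685.
Central angle c = 2·arcsin(√a) = 1.91103 rad.
Distance = R·c = 23190 × 1.9110 ≈ 44317 km.

44317 km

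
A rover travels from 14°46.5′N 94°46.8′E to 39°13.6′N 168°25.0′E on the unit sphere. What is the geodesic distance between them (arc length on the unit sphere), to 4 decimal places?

1.1893

In radians: φ₁ = 0.2579, φ₂ = 0.6846, Δλ = 73.637° = 1.2852 rad.
cos c = sin φ₁ sin φ₂ + cos φ₁ cos φ₂ cos Δλ = (0.2550)(0.6324) + (0.9669)(0.7747)(0.2817) = 0.37230,
so c = arccos(0.37230) = 1.18931 rad.
On the unit sphere the arc length equals the central angle: 1.1893.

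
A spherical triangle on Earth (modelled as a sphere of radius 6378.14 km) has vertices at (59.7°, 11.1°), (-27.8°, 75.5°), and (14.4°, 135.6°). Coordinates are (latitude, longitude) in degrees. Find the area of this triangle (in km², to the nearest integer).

59359272 km²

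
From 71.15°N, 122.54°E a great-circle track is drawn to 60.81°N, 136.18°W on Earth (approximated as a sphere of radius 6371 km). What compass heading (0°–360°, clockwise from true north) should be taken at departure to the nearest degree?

52°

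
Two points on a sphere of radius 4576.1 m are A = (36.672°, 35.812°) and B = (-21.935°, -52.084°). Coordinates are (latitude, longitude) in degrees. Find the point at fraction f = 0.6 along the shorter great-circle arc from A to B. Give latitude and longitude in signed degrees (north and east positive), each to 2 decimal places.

Central angle δ = 1.7679 rad. Interpolating on the sphere with fraction f = 0.6:
P = [sin((1−f)δ)·A + sin(fδ)·B] / sin δ = 0.6625·A + 0.8899·B in Cartesian coordinates,
giving P = (0.9382, -0.3403, 0.0632), i.e. latitude 3.62°, longitude -19.94°.

3.62°, -19.94°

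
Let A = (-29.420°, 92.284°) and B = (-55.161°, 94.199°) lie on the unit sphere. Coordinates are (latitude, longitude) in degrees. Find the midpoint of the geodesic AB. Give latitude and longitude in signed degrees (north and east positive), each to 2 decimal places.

The central angle between A and B is δ = 0.4499 rad.
With f = 0.5, the slerp weights are sin((1−f)δ)/sin δ = 0.5129 and sin(fδ)/sin δ = 0.5129.
Weighted sum of the unit vectors: (0.5129)·(-0.0347,0.8704,-0.4912) + (0.5129)·(-0.0418,0.5697,-0.8208) = (-0.0393, 0.7387, -0.6729).
Converting back: φ = atan2(z, √(x²+y²)) = -42.29°, λ = atan2(y, x) = 93.04°.

-42.29°, 93.04°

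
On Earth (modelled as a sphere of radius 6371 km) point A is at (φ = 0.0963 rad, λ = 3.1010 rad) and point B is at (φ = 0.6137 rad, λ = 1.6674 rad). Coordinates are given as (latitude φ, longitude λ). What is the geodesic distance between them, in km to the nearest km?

8941 km

With latitudes φ₁ = 5.518°, φ₂ = 35.162° and longitude difference Δλ = -82.139°:
cos c = sin φ₁ sin φ₂ + cos φ₁ cos φ₂ cos Δλ = (0.0962)(0.5759) + (0.9954)(0.8175)(0.1368) = 0.16666,
so c = arccos(0.16666) = 1.40335 rad.
Distance = R·c = 6371 × 1.4034 ≈ 8941 km.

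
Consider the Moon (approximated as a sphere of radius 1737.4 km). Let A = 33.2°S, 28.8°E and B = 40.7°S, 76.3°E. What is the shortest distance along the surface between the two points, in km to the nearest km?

With latitudes φ₁ = -33.200°, φ₂ = -40.700° and longitude difference Δλ = 47.500°:
cos c = sin φ₁ sin φ₂ + cos φ₁ cos φ₂ cos Δλ = (-0.5476)(-0.6521) + (0.8368)(0.7581)(0.6756) = 0.78565,
so c = arccos(0.78565) = 0.66706 rad.
Distance = R·c = 1737.4 × 0.6671 ≈ 1159 km.

1159 km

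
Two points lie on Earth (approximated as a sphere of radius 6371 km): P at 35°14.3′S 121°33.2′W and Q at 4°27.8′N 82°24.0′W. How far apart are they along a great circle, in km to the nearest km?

6014 km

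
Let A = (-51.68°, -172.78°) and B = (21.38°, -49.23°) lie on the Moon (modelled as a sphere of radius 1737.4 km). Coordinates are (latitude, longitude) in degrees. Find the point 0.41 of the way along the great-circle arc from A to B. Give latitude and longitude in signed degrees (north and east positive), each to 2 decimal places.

-36.20°, -100.23°

The central angle between A and B is δ = 2.2207 rad.
With f = 0.41, the slerp weights are sin((1−f)δ)/sin δ = 1.2137 and sin(fδ)/sin δ = 0.9920.
Weighted sum of the unit vectors: (1.2137)·(-0.6151,-0.0779,-0.7846) + (0.9920)·(0.6081,-0.7052,0.3646) = (-0.1433, -0.7942, -0.5905).
Converting back: φ = atan2(z, √(x²+y²)) = -36.20°, λ = atan2(y, x) = -100.23°.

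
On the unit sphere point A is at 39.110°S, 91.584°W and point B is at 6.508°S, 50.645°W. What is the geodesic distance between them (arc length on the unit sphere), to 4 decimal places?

0.8581

In radians: φ₁ = -0.6826, φ₂ = -0.1136, Δλ = 40.939° = 0.7145 rad.
Haversine: a = sin²(Δφ/2) + cos φ₁ cos φ₂ sin²(Δλ/2) = 0.0788 + (0.7759)(0.9936)(0.1223) = 0.17307.
Central angle c = 2·arcsin(√a) = 0.85811 rad.
On the unit sphere the arc length equals the central angle: 0.8581.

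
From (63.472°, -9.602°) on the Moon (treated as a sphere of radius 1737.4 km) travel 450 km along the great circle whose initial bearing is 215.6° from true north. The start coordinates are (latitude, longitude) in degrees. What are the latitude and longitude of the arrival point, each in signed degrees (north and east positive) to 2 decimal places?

50.52°, -23.16°

Angular distance δ = d/R = 450/1737.4 = 0.25901 rad; initial bearing θ = 3.7629 rad.
sin φ₂ = sin φ₁ cos δ + cos φ₁ sin δ cos θ = (0.8947)(0.9666) + (0.4466)(0.2561)(-0.8131) = 0.7719, so φ₂ = 50.52°.
Δλ = atan2(sin θ sin δ cos φ₁, cos δ − sin φ₁ sin φ₂) = atan2(-0.0666, 0.2760) = -13.562°.
λ₂ = -9.602° − 13.562° = -23.16°.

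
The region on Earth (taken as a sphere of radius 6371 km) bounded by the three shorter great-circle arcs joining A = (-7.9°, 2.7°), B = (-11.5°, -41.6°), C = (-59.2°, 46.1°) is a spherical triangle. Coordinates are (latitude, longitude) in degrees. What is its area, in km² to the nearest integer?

Side lengths (central angles): a = 1.3782, b = 1.0626, c = 0.7640 rad; semiperimeter s = 1.6024.
By l'Huilier's theorem, tan(E/4) = √[tan(s/2) tan((s−a)/2) tan((s−b)/2) tan((s−c)/2)], giving spherical excess E = 0.4765 rad.
Area = E·R² = 0.4765 × (6371)² ≈ 19340283 km².

19340283 km²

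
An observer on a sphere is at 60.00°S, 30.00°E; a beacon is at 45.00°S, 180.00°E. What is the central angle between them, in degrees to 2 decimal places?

72.17°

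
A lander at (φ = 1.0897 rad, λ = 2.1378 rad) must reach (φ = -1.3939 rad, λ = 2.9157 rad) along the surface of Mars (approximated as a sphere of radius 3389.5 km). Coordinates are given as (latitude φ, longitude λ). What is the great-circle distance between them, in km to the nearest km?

In radians: φ₁ = 1.0897, φ₂ = -1.3939, Δλ = 44.570° = 0.7779 rad.
cos c = sin φ₁ sin φ₂ + cos φ₁ cos φ₂ cos Δλ = (0.8865)(-0.9844) + (0.4628)(0.1760)(0.7124) = -0.81464,
so c = arccos(-0.81464) = 2.52291 rad.
Distance = R·c = 3389.5 × 2.5229 ≈ 8551 km.

8551 km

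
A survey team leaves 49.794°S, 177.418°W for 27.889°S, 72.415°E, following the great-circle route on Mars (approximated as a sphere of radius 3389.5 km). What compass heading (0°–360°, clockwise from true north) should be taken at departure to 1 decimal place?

237.2°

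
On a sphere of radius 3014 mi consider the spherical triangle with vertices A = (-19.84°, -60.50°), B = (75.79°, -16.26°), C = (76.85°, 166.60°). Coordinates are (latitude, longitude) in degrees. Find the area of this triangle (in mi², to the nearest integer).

4418925 mi²

Side lengths (central angles): a = 0.4774, b = 2.0671, c = 1.7351 rad; semiperimeter s = 2.1398.
By l'Huilier's theorem, tan(E/4) = √[tan(s/2) tan((s−a)/2) tan((s−b)/2) tan((s−c)/2)], giving spherical excess E = 0.4864 rad.
Area = E·R² = 0.4864 × (3014)² ≈ 4418925 mi².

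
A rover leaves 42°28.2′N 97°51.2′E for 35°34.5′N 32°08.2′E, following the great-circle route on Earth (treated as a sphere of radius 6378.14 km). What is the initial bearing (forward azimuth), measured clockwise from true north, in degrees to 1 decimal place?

285.3°

Δλ = -65.717° = -1.1470 rad.
y = sin Δλ · cos φ₂ = (-0.9115)(0.8134) = -0.7414
x = cos φ₁ sin φ₂ − sin φ₁ cos φ₂ cos Δλ = (0.7376)(0.5818) − (0.6752)(0.8134)(0.4112) = 0.2033
θ = atan2(y, x) = -74.67°; adding 360° gives 285.3°.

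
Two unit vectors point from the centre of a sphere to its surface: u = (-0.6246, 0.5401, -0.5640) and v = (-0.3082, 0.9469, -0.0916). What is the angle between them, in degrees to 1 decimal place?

u·v = 0.7556; |u| = 1.0000, |v| = 1.0000.
cos θ = (u·v)/(|u||v|) = 0.7556, so θ = 40.9°.

40.9°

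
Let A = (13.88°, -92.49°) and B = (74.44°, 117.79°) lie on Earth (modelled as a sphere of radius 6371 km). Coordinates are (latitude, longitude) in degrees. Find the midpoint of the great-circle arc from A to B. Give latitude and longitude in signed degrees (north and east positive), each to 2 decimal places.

Central angle δ = 1.5646 rad. Interpolating on the sphere with fraction f = 0.5:
P = [sin((1−f)δ)·A + sin(fδ)·B] / sin δ = 0.7049·A + 0.7049·B in Cartesian coordinates,
giving P = (-0.1179, -0.5164, 0.8482), i.e. latitude 58.02°, longitude -102.86°.

58.02°, -102.86°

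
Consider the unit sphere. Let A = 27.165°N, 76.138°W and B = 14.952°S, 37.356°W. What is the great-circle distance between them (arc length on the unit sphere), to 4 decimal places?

Let φ₁ = 0.4741 rad, φ₂ = -0.2610 rad, and Δλ = 0.6769 rad.
cos c = sin φ₁ sin φ₂ + cos φ₁ cos φ₂ cos Δλ = (0.4566)(-0.2580) + (0.8897)(0.9661)(0.7795) = 0.55227,
so c = arccos(0.55227) = 0.98571 rad.
On the unit sphere the arc length equals the central angle: 0.9857.

0.9857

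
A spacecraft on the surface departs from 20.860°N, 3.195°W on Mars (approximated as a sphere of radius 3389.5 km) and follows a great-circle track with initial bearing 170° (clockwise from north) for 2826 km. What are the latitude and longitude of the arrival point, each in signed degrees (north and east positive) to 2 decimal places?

Angular distance δ = d/R = 2826/3389.5 = 0.83375 rad; initial bearing θ = 2.9671 rad.
sin φ₂ = sin φ₁ cos δ + cos φ₁ sin δ cos θ = (0.3561)(0.6721) + (0.9345)(0.7405)(-0.9848) = -0.4421, so φ₂ = -26.24°.
Δλ = atan2(sin θ sin δ cos φ₁, cos δ − sin φ₁ sin φ₂) = atan2(0.1202, 0.8295) = 8.242°.
λ₂ = -3.195° + 8.242° = 5.05°.

-26.24°, 5.05°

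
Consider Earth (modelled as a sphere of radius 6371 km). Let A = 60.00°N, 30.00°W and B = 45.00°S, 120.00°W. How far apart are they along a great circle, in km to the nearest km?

14206 km

With latitudes φ₁ = 60.000°, φ₂ = -45.000° and longitude difference Δλ = -90.000°:
cos c = sin φ₁ sin φ₂ + cos φ₁ cos φ₂ cos Δλ = (0.8660)(-0.7071) + (0.5000)(0.7071)(0.0000) = -0.61237,
so c = arccos(-0.61237) = 2.22985 rad.
Distance = R·c = 6371 × 2.2299 ≈ 14206 km.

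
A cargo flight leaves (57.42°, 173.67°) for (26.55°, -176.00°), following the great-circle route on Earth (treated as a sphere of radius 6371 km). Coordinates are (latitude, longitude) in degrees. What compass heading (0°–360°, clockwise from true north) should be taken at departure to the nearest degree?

162°

Δλ = 10.330° = 0.1803 rad.
y = sin Δλ · cos φ₂ = (0.1793)(0.8945) = 0.1604
x = cos φ₁ sin φ₂ − sin φ₁ cos φ₂ cos Δλ = (0.5385)(0.4470) − (0.8426)(0.8945)(0.9838) = -0.5009
θ = atan2(y, x) = 162.24°, so the bearing is 162°.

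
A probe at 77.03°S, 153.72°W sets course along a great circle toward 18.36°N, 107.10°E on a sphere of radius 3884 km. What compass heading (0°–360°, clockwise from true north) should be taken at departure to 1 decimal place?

With φ₁ = -1.3444, φ₂ = 0.3204, Δλ = -1.7310 rad, the forward-azimuth formula gives
θ = atan2( sin Δλ cos φ₂ , cos φ₁ sin φ₂ − sin φ₁ cos φ₂ cos Δλ ) = atan2(-0.9369, -0.0769) = -94.69°.
Adding 360° brings this into [0°, 360°): 265.3°.

265.3°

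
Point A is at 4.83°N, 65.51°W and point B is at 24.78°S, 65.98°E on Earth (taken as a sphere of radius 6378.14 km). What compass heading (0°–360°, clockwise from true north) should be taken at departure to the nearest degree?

Δλ = 131.490° = 2.2949 rad.
y = sin Δλ · cos φ₂ = (0.7491)(0.9079) = 0.6801
x = cos φ₁ sin φ₂ − sin φ₁ cos φ₂ cos Δλ = (0.9964)(-0.4191) − (0.0842)(0.9079)(-0.6625) = -0.3670
θ = atan2(y, x) = 118.35°, so the bearing is 118°.

118°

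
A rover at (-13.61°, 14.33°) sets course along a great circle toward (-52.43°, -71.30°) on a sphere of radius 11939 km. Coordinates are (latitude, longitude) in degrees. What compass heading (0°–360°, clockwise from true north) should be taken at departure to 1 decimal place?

218.7°

Δλ = -85.630° = -1.4945 rad.
y = sin Δλ · cos φ₂ = (-0.9971)(0.6097) = -0.6080
x = cos φ₁ sin φ₂ − sin φ₁ cos φ₂ cos Δλ = (0.9719)(-0.7926) − (-0.2353)(0.6097)(0.0762) = -0.7594
θ = atan2(y, x) = -141.32°; adding 360° gives 218.7°.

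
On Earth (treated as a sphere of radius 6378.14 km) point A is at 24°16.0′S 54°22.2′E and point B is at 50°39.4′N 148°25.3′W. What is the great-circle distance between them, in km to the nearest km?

16507 km

With latitudes φ₁ = -24.267°, φ₂ = 50.657° and longitude difference Δλ = 157.208°:
cos c = sin φ₁ sin φ₂ + cos φ₁ cos φ₂ cos Δλ = (-0.4110)(0.7734) + (0.9116)(0.6340)(-0.9219) = -0.85066,
so c = arccos(-0.85066) = 2.58804 rad.
Distance = R·c = 6378.14 × 2.5880 ≈ 16507 km.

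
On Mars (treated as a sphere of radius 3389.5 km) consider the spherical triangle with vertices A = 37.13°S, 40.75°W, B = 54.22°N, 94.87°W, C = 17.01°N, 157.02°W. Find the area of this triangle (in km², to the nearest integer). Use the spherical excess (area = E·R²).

17659106 km²

Side lengths (central angles): a = 1.0489, b = 2.1107, c = 1.7890 rad; semiperimeter s = 2.4743.
By l'Huilier's theorem, tan(E/4) = √[tan(s/2) tan((s−a)/2) tan((s−b)/2) tan((s−c)/2)], giving spherical excess E = 1.5371 rad.
Area = E·R² = 1.5371 × (3389.5)² ≈ 17659106 km².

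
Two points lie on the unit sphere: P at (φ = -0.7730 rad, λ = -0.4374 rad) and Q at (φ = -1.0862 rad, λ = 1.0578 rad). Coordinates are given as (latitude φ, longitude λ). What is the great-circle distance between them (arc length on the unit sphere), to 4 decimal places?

0.8723

In radians: φ₁ = -0.7730, φ₂ = -1.0862, Δλ = 85.669° = 1.4952 rad.
cos c = sin φ₁ sin φ₂ + cos φ₁ cos φ₂ cos Δλ = (-0.6983)(-0.8849) + (0.7158)(0.4659)(0.0755) = 0.64307,
so c = arccos(0.64307) = 0.87229 rad.
On the unit sphere the arc length equals the central angle: 0.8723.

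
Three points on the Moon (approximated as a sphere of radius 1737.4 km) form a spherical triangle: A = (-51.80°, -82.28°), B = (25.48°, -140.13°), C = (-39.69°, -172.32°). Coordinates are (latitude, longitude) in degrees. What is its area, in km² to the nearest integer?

2550644 km²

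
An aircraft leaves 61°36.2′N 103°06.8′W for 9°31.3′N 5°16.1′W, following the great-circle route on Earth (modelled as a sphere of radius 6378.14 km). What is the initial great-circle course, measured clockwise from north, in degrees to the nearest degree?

79°

With φ₁ = 1.0752, φ₂ = 0.1662, Δλ = 1.7077 rad, the forward-azimuth formula gives
θ = atan2( sin Δλ cos φ₂ , cos φ₁ sin φ₂ − sin φ₁ cos φ₂ cos Δλ ) = atan2(0.9770, 0.1971) = 78.59°.
So the initial bearing is 79°.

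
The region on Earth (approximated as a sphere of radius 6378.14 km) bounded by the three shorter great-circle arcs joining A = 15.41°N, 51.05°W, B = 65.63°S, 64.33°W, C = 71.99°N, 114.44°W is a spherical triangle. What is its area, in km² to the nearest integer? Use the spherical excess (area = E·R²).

Side lengths (central angles): a = 2.4726, b = 1.1743, c = 1.4252 rad; semiperimeter s = 2.5360.
By l'Huilier's theorem, tan(E/4) = √[tan(s/2) tan((s−a)/2) tan((s−b)/2) tan((s−c)/2)], giving spherical excess E = 0.8889 rad.
Area = E·R² = 0.8889 × (6378.14)² ≈ 36159306 km².

36159306 km²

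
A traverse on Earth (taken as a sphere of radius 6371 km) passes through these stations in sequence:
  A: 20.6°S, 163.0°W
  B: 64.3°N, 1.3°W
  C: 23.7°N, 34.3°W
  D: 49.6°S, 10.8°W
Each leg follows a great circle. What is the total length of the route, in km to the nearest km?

Leg A→B: central angle 2.3496 rad, distance 14969.4 km.
Leg B→C: central angle 0.8021 rad, distance 5110.1 km.
Leg C→D: central angle 1.3303 rad, distance 8475.6 km.
Total: 14969.4 + 5110.1 + 8475.6 ≈ 28555 km.

28555 km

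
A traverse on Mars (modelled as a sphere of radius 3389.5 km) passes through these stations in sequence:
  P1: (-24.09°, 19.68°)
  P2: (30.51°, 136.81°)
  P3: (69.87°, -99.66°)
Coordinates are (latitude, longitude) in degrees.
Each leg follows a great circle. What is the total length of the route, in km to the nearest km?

11609 km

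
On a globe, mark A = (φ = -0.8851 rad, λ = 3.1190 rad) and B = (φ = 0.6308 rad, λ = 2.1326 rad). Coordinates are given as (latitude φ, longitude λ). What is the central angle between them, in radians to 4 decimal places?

Let φ₁ = -0.8851 rad, φ₂ = 0.6308 rad, and Δλ = -0.9864 rad.
cos c = sin φ₁ sin φ₂ + cos φ₁ cos φ₂ cos Δλ = (-0.7740)(0.5898) + (0.6332)(0.8076)(0.5517) = -0.17437,
so c = arccos(-0.17437) = 1.74607 rad.
So the angular separation is 1.7461 rad.

1.7461 rad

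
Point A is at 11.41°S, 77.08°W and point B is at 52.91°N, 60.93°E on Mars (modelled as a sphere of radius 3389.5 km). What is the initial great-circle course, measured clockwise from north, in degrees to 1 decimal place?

30.2°

With φ₁ = -0.1991, φ₂ = 0.9235, Δλ = 2.4087 rad, the forward-azimuth formula gives
θ = atan2( sin Δλ cos φ₂ , cos φ₁ sin φ₂ − sin φ₁ cos φ₂ cos Δλ ) = atan2(0.4035, 0.6933) = 30.20°.
So the initial bearing is 30.2°.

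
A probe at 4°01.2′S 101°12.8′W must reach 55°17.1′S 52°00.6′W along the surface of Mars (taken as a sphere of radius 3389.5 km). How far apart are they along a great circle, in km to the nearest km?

3822 km

In radians: φ₁ = -0.0702, φ₂ = -0.9649, Δλ = 49.203° = 0.8588 rad.
cos c = sin φ₁ sin φ₂ + cos φ₁ cos φ₂ cos Δλ = (-0.0701)(-0.8220) + (0.9975)(0.5695)(0.6534) = 0.42880,
so c = arccos(0.42880) = 1.12763 rad.
Distance = R·c = 3389.5 × 1.1276 ≈ 3822 km.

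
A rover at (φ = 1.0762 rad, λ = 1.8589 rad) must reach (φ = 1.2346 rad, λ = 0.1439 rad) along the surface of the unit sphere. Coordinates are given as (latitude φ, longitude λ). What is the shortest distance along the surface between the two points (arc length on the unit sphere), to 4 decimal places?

0.6294

With latitudes φ₁ = 61.662°, φ₂ = 70.737° and longitude difference Δλ = -98.262°:
cos c = sin φ₁ sin φ₂ + cos φ₁ cos φ₂ cos Δλ = (0.8802)(0.9440) + (0.4747)(0.3299)(-0.1437) = 0.80838,
so c = arccos(0.80838) = 0.62940 rad.
On the unit sphere the arc length equals the central angle: 0.6294.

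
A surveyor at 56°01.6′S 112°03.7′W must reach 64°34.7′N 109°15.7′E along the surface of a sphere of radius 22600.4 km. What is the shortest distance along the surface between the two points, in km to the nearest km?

62443 km

With latitudes φ₁ = -56.027°, φ₂ = 64.578° and longitude difference Δλ = -138.677°:
Haversine: a = sin²(Δφ/2) + cos φ₁ cos φ₂ sin²(Δλ/2) = 0.7546 + (0.5588)(0.4293)(0.8755) = 0.96458.
Central angle c = 2·arcsin(√a) = 2.76290 rad.
Distance = R·c = 22600.4 × 2.7629 ≈ 62443 km.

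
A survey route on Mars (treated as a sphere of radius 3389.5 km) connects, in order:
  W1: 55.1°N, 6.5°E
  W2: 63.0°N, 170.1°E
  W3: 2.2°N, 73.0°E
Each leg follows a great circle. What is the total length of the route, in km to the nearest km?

9019 km

Leg W1→W2: central angle 1.0683 rad, distance 3621.1 km.
Leg W2→W3: central angle 1.5927 rad, distance 5398.3 km.
Total: 3621.1 + 5398.3 ≈ 9019 km.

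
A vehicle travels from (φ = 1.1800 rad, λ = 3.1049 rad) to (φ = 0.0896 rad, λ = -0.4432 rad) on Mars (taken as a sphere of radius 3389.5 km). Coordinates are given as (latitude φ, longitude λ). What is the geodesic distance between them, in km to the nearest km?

With latitudes φ₁ = 67.609°, φ₂ = 5.134° and longitude difference Δλ = 156.709°:
cos c = sin φ₁ sin φ₂ + cos φ₁ cos φ₂ cos Δλ = (0.9246)(0.0895) + (0.3809)(0.9960)(-0.9185) = -0.26574,
so c = arccos(-0.26574) = 1.83977 rad.
Distance = R·c = 3389.5 × 1.8398 ≈ 6236 km.

6236 km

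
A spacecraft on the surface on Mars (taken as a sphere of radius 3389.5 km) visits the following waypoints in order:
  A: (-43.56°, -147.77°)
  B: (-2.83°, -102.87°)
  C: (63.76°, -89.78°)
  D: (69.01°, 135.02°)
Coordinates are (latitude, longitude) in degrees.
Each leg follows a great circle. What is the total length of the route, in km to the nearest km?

Leg A→B: central angle 0.9924 rad, distance 3363.7 km.
Leg B→C: central angle 1.1747 rad, distance 3981.6 km.
Leg C→D: central angle 0.7597 rad, distance 2574.9 km.
Total: 3363.7 + 3981.6 + 2574.9 ≈ 9920 km.

9920 km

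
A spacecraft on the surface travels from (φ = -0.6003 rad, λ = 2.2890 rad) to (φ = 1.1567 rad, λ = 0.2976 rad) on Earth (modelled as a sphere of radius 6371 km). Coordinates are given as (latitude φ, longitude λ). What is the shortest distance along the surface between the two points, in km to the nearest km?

14538 km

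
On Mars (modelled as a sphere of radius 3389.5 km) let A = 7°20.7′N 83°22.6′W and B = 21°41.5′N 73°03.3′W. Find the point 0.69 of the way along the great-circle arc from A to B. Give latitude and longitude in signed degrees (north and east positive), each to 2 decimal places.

17.30°, -76.41°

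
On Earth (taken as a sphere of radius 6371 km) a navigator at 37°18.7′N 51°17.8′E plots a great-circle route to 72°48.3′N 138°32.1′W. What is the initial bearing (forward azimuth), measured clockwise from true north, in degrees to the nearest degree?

With φ₁ = 0.6512, φ₂ = 1.2707, Δλ = 2.9700 rad, the forward-azimuth formula gives
θ = atan2( sin Δλ cos φ₂ , cos φ₁ sin φ₂ − sin φ₁ cos φ₂ cos Δλ ) = atan2(0.0505, 0.9364) = 3.09°.
So the initial bearing is 3°.

3°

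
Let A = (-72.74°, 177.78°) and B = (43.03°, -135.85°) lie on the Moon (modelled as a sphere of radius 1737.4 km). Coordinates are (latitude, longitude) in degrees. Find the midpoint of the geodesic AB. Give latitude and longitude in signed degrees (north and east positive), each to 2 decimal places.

Central angle δ = 2.0967 rad. Interpolating on the sphere with fraction f = 0.5:
P = [sin((1−f)δ)·A + sin(fδ)·B] / sin δ = 1.0020·A + 1.0020·B in Cartesian coordinates,
giving P = (-0.8226, -0.4987, -0.2731), i.e. latitude -15.85°, longitude -148.78°.

-15.85°, -148.78°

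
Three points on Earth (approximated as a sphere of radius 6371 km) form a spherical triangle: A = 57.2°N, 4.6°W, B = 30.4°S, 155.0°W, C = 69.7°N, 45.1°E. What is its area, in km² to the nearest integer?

Side lengths (central angles): a = 2.4274, b = 0.4277, c = 2.5528 rad; semiperimeter s = 2.7040.
By l'Huilier's theorem, tan(E/4) = √[tan(s/2) tan((s−a)/2) tan((s−b)/2) tan((s−c)/2)], giving spherical excess E = 1.2399 rad.
Area = E·R² = 1.2399 × (6371)² ≈ 50329106 km².

50329106 km²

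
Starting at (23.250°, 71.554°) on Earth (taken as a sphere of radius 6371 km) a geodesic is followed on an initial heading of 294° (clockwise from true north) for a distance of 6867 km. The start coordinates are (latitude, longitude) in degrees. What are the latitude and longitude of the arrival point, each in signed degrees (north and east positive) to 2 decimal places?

31.07°, 1.58°

Angular distance δ = d/R = 6867/6371 = 1.07785 rad; initial bearing θ = 5.1313 rad.
sin φ₂ = sin φ₁ cos δ + cos φ₁ sin δ cos θ = (0.3947)(0.4732) + (0.9188)(0.8809)(0.4067) = 0.5160, so φ₂ = 31.07°.
Δλ = atan2(sin θ sin δ cos φ₁, cos δ − sin φ₁ sin φ₂) = atan2(-0.7394, 0.2695) = -69.973°.
λ₂ = 71.554° − 69.973° = 1.58°.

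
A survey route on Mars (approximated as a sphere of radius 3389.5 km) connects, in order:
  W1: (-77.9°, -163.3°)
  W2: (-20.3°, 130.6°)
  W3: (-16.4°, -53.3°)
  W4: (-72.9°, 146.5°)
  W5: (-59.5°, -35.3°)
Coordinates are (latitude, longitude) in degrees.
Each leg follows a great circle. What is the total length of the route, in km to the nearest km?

Leg W1→W2: central angle 1.1386 rad, distance 3859.2 km.
Leg W2→W3: central angle 2.4976 rad, distance 8465.5 km.
Leg W3→W4: central angle 1.5663 rad, distance 5309.1 km.
Leg W4→W5: central angle 0.8307 rad, distance 2815.6 km.
Total: 3859.2 + 8465.5 + 5309.1 + 2815.6 ≈ 20449 km.

20449 km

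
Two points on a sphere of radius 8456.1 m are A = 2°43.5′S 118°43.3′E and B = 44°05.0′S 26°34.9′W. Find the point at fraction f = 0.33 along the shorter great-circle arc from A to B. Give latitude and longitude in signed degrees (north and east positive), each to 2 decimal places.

Central angle δ = 2.1614 rad. Interpolating on the sphere with fraction f = 0.33:
P = [sin((1−f)δ)·A + sin(fδ)·B] / sin δ = 1.1949·A + 0.7877·B in Cartesian coordinates,
giving P = (-0.0675, 0.7935, -0.6048), i.e. latitude -37.22°, longitude 94.86°.

-37.22°, 94.86°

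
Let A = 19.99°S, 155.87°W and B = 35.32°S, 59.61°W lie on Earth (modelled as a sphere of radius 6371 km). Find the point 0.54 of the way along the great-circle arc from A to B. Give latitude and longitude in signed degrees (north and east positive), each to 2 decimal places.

Central angle δ = 1.4565 rad. Interpolating on the sphere with fraction f = 0.54:
P = [sin((1−f)δ)·A + sin(fδ)·B] / sin δ = 0.6251·A + 0.7125·B in Cartesian coordinates,
giving P = (-0.2420, -0.7416, -0.6256), i.e. latitude -38.73°, longitude -108.07°.

-38.73°, -108.07°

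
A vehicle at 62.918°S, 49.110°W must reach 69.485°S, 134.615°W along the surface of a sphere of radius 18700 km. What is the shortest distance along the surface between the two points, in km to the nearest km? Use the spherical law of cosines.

Let φ₁ = -1.0981 rad, φ₂ = -1.2127 rad, and Δλ = -1.4923 rad.
cos c = sin φ₁ sin φ₂ + cos φ₁ cos φ₂ cos Δλ = (-0.8904)(-0.9366) + (0.4553)(0.3505)(0.0784) = 0.84639,
so c = arccos(0.84639) = 0.56162 rad.
Distance = R·c = 18700 × 0.5616 ≈ 10502 km.

10502 km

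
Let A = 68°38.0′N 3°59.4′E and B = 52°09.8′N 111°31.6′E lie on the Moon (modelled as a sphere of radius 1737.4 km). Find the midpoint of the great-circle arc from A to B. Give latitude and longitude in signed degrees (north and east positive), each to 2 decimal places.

Central angle δ = 0.8391 rad. Interpolating on the sphere with fraction f = 0.5:
P = [sin((1−f)δ)·A + sin(fδ)·B] / sin δ = 0.5475·A + 0.5475·B in Cartesian coordinates,
giving P = (0.0758, 0.3263, 0.9422), i.e. latitude 70.43°, longitude 76.93°.

70.43°, 76.93°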